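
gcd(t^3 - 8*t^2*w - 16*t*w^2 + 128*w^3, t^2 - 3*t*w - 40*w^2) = t - 8*w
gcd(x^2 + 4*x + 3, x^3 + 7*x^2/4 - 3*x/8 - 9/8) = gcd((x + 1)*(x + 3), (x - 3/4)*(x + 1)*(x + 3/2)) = x + 1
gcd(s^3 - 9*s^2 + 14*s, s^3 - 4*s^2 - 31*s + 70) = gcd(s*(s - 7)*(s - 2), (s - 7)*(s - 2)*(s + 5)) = s^2 - 9*s + 14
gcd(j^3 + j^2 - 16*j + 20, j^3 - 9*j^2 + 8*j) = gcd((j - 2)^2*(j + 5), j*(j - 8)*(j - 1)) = 1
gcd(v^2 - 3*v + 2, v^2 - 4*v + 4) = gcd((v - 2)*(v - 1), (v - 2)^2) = v - 2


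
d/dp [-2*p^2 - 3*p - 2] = -4*p - 3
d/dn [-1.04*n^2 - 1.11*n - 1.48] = -2.08*n - 1.11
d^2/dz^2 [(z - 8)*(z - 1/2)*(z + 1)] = 6*z - 15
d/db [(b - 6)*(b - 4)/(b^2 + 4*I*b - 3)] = (b^2*(10 + 4*I) - 54*b + 30 - 96*I)/(b^4 + 8*I*b^3 - 22*b^2 - 24*I*b + 9)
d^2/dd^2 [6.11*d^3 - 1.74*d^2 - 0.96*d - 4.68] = 36.66*d - 3.48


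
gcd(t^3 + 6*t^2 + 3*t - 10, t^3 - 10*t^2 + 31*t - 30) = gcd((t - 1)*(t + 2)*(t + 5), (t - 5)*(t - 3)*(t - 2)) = 1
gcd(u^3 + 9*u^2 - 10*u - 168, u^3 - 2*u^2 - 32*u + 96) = u^2 + 2*u - 24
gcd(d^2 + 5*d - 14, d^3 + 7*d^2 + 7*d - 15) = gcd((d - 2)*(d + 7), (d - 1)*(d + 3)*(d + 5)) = 1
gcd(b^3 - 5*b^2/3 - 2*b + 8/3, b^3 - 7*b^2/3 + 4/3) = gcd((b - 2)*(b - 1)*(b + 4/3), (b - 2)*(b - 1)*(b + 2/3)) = b^2 - 3*b + 2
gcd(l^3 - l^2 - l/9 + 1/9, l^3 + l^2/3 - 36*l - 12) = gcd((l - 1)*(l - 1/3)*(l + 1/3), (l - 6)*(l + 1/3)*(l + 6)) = l + 1/3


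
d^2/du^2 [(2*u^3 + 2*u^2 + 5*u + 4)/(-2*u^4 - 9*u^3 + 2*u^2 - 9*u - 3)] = 2*(-8*u^9 - 24*u^8 - 252*u^7 - 834*u^6 - 1389*u^5 - 306*u^4 + 1285*u^3 - 264*u^2 + 396*u - 231)/(8*u^12 + 108*u^11 + 462*u^10 + 621*u^9 + 546*u^8 + 2403*u^7 + 163*u^6 + 2295*u^5 + 1062*u^4 + 648*u^3 + 675*u^2 + 243*u + 27)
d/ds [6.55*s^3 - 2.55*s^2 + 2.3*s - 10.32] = 19.65*s^2 - 5.1*s + 2.3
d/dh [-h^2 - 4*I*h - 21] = -2*h - 4*I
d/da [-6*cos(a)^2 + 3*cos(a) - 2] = 3*(4*cos(a) - 1)*sin(a)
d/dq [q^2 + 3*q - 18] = 2*q + 3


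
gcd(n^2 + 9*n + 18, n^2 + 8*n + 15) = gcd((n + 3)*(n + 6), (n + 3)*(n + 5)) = n + 3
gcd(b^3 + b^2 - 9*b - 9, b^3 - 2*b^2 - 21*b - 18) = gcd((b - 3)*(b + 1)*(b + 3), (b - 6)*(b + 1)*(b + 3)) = b^2 + 4*b + 3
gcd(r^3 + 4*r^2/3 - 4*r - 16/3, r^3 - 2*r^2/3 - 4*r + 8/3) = r^2 - 4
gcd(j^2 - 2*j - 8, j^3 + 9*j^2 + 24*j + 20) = j + 2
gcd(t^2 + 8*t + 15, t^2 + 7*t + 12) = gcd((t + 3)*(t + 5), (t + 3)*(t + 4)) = t + 3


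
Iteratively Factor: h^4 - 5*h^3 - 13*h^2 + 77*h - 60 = (h - 1)*(h^3 - 4*h^2 - 17*h + 60) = (h - 5)*(h - 1)*(h^2 + h - 12) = (h - 5)*(h - 1)*(h + 4)*(h - 3)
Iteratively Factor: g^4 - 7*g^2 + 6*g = (g)*(g^3 - 7*g + 6) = g*(g - 2)*(g^2 + 2*g - 3) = g*(g - 2)*(g + 3)*(g - 1)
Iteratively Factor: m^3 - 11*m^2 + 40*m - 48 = (m - 4)*(m^2 - 7*m + 12) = (m - 4)^2*(m - 3)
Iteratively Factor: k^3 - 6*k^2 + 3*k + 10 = (k - 5)*(k^2 - k - 2) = (k - 5)*(k - 2)*(k + 1)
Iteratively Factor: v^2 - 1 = (v + 1)*(v - 1)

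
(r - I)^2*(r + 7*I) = r^3 + 5*I*r^2 + 13*r - 7*I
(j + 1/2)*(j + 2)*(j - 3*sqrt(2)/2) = j^3 - 3*sqrt(2)*j^2/2 + 5*j^2/2 - 15*sqrt(2)*j/4 + j - 3*sqrt(2)/2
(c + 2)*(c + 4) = c^2 + 6*c + 8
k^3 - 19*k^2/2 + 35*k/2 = k*(k - 7)*(k - 5/2)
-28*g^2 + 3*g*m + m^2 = (-4*g + m)*(7*g + m)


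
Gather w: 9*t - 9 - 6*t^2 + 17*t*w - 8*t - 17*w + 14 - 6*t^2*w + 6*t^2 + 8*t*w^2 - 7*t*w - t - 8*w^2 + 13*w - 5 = w^2*(8*t - 8) + w*(-6*t^2 + 10*t - 4)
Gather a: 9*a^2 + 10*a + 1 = 9*a^2 + 10*a + 1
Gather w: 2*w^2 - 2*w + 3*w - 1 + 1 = 2*w^2 + w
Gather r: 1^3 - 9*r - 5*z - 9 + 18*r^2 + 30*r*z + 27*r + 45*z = 18*r^2 + r*(30*z + 18) + 40*z - 8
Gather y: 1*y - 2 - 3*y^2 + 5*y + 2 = -3*y^2 + 6*y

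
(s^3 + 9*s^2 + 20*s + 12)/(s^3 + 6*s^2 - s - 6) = (s + 2)/(s - 1)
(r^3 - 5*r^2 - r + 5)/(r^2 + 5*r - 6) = (r^2 - 4*r - 5)/(r + 6)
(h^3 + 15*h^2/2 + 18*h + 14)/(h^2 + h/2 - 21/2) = (h^2 + 4*h + 4)/(h - 3)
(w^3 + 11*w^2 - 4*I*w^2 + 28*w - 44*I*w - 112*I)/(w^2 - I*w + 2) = (w^3 + w^2*(11 - 4*I) + w*(28 - 44*I) - 112*I)/(w^2 - I*w + 2)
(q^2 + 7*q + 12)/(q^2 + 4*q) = (q + 3)/q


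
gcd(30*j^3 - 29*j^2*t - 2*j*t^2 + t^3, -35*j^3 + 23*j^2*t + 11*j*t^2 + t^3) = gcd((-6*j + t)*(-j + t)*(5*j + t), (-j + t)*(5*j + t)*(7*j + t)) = -5*j^2 + 4*j*t + t^2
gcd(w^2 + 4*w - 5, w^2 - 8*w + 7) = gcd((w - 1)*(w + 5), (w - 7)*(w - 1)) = w - 1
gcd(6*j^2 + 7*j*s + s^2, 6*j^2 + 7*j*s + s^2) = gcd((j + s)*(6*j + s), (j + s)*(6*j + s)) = 6*j^2 + 7*j*s + s^2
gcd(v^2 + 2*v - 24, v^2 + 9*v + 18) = v + 6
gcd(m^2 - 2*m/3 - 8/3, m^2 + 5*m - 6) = 1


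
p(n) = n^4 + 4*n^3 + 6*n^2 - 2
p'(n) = 4*n^3 + 12*n^2 + 12*n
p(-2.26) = 8.56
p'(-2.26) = -12.00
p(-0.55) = -0.76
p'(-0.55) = -3.64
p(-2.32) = 9.32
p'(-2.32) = -13.20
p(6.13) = 2556.87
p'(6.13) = 1445.87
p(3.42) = 364.99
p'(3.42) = 341.40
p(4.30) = 768.85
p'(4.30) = 591.51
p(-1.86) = 4.99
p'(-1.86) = -6.54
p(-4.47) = 159.86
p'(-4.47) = -171.13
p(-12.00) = 14686.00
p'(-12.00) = -5328.00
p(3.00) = 241.00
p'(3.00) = 252.00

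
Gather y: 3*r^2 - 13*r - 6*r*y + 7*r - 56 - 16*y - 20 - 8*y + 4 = 3*r^2 - 6*r + y*(-6*r - 24) - 72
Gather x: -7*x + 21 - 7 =14 - 7*x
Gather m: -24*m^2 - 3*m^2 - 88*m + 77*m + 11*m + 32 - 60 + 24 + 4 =-27*m^2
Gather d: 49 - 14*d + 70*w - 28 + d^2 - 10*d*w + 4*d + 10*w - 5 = d^2 + d*(-10*w - 10) + 80*w + 16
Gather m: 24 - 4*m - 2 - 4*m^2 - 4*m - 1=-4*m^2 - 8*m + 21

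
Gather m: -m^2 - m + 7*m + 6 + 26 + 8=-m^2 + 6*m + 40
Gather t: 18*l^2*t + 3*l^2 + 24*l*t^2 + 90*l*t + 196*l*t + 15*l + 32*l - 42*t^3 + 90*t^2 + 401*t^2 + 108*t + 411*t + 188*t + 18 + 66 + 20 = 3*l^2 + 47*l - 42*t^3 + t^2*(24*l + 491) + t*(18*l^2 + 286*l + 707) + 104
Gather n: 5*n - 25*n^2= -25*n^2 + 5*n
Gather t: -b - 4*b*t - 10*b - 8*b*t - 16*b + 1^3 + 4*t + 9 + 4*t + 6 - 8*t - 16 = -12*b*t - 27*b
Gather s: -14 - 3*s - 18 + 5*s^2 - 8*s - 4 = 5*s^2 - 11*s - 36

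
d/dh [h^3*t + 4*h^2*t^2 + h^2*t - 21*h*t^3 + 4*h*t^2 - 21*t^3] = t*(3*h^2 + 8*h*t + 2*h - 21*t^2 + 4*t)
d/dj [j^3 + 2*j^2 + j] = 3*j^2 + 4*j + 1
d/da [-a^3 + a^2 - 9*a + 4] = -3*a^2 + 2*a - 9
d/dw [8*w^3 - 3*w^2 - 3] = 6*w*(4*w - 1)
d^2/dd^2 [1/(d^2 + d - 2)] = 2*(-d^2 - d + (2*d + 1)^2 + 2)/(d^2 + d - 2)^3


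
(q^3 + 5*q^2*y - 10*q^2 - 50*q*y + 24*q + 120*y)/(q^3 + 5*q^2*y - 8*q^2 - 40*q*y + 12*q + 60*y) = (q - 4)/(q - 2)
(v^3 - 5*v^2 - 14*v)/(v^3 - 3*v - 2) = v*(-v^2 + 5*v + 14)/(-v^3 + 3*v + 2)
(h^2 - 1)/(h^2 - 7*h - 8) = (h - 1)/(h - 8)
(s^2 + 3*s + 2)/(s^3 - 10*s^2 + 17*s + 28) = (s + 2)/(s^2 - 11*s + 28)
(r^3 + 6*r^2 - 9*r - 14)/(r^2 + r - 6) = (r^2 + 8*r + 7)/(r + 3)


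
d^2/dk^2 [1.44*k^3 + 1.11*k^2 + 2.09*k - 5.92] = 8.64*k + 2.22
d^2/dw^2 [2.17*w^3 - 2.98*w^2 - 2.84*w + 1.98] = 13.02*w - 5.96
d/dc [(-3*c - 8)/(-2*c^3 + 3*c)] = 12*(-c^3 - 4*c^2 + 2)/(c^2*(4*c^4 - 12*c^2 + 9))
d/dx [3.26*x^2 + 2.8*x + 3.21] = 6.52*x + 2.8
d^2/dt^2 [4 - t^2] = -2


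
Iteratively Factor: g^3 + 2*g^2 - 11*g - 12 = (g - 3)*(g^2 + 5*g + 4) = (g - 3)*(g + 4)*(g + 1)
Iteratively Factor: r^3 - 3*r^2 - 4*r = (r - 4)*(r^2 + r) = (r - 4)*(r + 1)*(r)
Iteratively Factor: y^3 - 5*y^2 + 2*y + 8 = (y + 1)*(y^2 - 6*y + 8) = (y - 2)*(y + 1)*(y - 4)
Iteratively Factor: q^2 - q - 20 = (q - 5)*(q + 4)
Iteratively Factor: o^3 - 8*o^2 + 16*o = (o)*(o^2 - 8*o + 16) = o*(o - 4)*(o - 4)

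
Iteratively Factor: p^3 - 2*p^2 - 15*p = (p)*(p^2 - 2*p - 15) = p*(p + 3)*(p - 5)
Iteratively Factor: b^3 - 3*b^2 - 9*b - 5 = (b + 1)*(b^2 - 4*b - 5) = (b + 1)^2*(b - 5)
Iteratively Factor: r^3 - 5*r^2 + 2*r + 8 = (r - 4)*(r^2 - r - 2) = (r - 4)*(r - 2)*(r + 1)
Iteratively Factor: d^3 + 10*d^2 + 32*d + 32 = (d + 4)*(d^2 + 6*d + 8) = (d + 4)^2*(d + 2)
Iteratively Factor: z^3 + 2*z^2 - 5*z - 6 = (z + 3)*(z^2 - z - 2) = (z + 1)*(z + 3)*(z - 2)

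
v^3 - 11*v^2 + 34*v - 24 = (v - 6)*(v - 4)*(v - 1)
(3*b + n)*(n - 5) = 3*b*n - 15*b + n^2 - 5*n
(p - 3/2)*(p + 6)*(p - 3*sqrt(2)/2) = p^3 - 3*sqrt(2)*p^2/2 + 9*p^2/2 - 27*sqrt(2)*p/4 - 9*p + 27*sqrt(2)/2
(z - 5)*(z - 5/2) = z^2 - 15*z/2 + 25/2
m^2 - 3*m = m*(m - 3)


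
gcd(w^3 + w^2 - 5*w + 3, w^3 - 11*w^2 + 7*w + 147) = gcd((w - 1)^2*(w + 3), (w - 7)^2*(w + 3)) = w + 3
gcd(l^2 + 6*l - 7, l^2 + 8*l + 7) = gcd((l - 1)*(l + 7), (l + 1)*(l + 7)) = l + 7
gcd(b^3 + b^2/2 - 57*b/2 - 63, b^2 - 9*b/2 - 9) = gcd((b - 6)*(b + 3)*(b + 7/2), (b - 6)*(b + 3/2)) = b - 6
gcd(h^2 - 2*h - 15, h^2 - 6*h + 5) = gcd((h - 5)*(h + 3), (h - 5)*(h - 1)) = h - 5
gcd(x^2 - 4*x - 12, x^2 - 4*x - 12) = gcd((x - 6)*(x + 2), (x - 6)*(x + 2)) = x^2 - 4*x - 12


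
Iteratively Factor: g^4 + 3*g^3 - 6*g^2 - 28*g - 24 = (g + 2)*(g^3 + g^2 - 8*g - 12) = (g + 2)^2*(g^2 - g - 6) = (g + 2)^3*(g - 3)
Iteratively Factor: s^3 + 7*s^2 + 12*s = (s + 3)*(s^2 + 4*s) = (s + 3)*(s + 4)*(s)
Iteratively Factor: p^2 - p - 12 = (p - 4)*(p + 3)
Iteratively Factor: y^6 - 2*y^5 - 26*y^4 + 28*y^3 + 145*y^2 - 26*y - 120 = (y + 2)*(y^5 - 4*y^4 - 18*y^3 + 64*y^2 + 17*y - 60) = (y + 2)*(y + 4)*(y^4 - 8*y^3 + 14*y^2 + 8*y - 15) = (y - 3)*(y + 2)*(y + 4)*(y^3 - 5*y^2 - y + 5) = (y - 3)*(y + 1)*(y + 2)*(y + 4)*(y^2 - 6*y + 5) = (y - 5)*(y - 3)*(y + 1)*(y + 2)*(y + 4)*(y - 1)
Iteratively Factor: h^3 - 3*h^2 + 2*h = (h - 1)*(h^2 - 2*h) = h*(h - 1)*(h - 2)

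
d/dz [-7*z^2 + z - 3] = 1 - 14*z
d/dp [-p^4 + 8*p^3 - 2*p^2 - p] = -4*p^3 + 24*p^2 - 4*p - 1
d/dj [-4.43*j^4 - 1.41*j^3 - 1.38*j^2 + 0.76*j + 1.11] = -17.72*j^3 - 4.23*j^2 - 2.76*j + 0.76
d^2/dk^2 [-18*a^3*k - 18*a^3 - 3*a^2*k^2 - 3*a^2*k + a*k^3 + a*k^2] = 2*a*(-3*a + 3*k + 1)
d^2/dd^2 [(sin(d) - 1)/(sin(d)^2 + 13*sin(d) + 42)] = (-sin(d)^5 + 17*sin(d)^4 + 293*sin(d)^3 + 541*sin(d)^2 - 2640*sin(d) - 1346)/(sin(d)^2 + 13*sin(d) + 42)^3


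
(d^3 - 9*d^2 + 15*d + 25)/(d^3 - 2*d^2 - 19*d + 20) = (d^2 - 4*d - 5)/(d^2 + 3*d - 4)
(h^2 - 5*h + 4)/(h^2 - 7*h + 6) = (h - 4)/(h - 6)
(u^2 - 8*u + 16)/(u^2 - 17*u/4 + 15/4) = 4*(u^2 - 8*u + 16)/(4*u^2 - 17*u + 15)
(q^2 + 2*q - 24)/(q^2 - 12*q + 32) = (q + 6)/(q - 8)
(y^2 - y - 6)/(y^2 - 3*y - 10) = (y - 3)/(y - 5)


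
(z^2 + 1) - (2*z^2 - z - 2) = -z^2 + z + 3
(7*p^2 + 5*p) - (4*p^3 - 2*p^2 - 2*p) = -4*p^3 + 9*p^2 + 7*p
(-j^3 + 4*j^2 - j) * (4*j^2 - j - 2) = -4*j^5 + 17*j^4 - 6*j^3 - 7*j^2 + 2*j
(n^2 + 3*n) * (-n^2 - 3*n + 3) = -n^4 - 6*n^3 - 6*n^2 + 9*n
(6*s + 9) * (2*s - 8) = 12*s^2 - 30*s - 72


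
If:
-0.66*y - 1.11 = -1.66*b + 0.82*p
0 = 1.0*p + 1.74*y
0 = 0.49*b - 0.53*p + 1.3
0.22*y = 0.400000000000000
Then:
No Solution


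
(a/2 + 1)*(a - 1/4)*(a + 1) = a^3/2 + 11*a^2/8 + 5*a/8 - 1/4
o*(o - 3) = o^2 - 3*o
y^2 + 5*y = y*(y + 5)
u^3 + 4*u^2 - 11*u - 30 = (u - 3)*(u + 2)*(u + 5)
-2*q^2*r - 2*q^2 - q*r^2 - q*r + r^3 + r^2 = (-2*q + r)*(q + r)*(r + 1)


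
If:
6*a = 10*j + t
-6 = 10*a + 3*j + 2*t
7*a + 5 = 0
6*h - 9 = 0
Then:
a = -5/7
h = 3/2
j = -4/7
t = 10/7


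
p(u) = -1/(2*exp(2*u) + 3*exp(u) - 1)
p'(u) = -(-4*exp(2*u) - 3*exp(u))/(2*exp(2*u) + 3*exp(u) - 1)^2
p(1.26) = -0.03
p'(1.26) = 0.05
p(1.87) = -0.01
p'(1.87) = 0.02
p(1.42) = -0.02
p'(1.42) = 0.04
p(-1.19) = -10.23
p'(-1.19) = 134.22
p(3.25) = -0.00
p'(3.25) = 0.00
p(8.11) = -0.00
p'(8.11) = 0.00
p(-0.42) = -0.55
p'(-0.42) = 1.10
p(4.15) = -0.00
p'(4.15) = 0.00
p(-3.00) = 1.18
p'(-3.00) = 0.22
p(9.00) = 0.00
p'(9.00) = 0.00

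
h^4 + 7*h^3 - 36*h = h*(h - 2)*(h + 3)*(h + 6)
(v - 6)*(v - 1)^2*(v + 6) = v^4 - 2*v^3 - 35*v^2 + 72*v - 36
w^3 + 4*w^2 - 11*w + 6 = (w - 1)^2*(w + 6)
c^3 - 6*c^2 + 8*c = c*(c - 4)*(c - 2)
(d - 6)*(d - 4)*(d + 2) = d^3 - 8*d^2 + 4*d + 48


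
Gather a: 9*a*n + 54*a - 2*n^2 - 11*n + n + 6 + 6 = a*(9*n + 54) - 2*n^2 - 10*n + 12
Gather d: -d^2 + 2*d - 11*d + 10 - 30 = -d^2 - 9*d - 20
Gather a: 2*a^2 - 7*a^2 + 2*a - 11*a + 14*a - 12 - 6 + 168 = -5*a^2 + 5*a + 150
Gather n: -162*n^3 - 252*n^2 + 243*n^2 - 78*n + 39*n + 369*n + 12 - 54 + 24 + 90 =-162*n^3 - 9*n^2 + 330*n + 72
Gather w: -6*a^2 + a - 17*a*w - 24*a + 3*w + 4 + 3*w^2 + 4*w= -6*a^2 - 23*a + 3*w^2 + w*(7 - 17*a) + 4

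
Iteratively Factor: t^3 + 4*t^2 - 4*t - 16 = (t + 2)*(t^2 + 2*t - 8) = (t - 2)*(t + 2)*(t + 4)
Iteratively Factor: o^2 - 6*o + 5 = (o - 1)*(o - 5)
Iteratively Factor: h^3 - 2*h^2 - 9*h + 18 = (h + 3)*(h^2 - 5*h + 6) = (h - 2)*(h + 3)*(h - 3)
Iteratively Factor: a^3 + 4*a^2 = (a + 4)*(a^2) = a*(a + 4)*(a)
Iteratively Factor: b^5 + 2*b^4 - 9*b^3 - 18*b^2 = (b)*(b^4 + 2*b^3 - 9*b^2 - 18*b) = b*(b + 2)*(b^3 - 9*b) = b^2*(b + 2)*(b^2 - 9) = b^2*(b + 2)*(b + 3)*(b - 3)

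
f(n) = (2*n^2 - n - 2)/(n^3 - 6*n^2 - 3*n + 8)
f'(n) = (4*n - 1)/(n^3 - 6*n^2 - 3*n + 8) + (-3*n^2 + 12*n + 3)*(2*n^2 - n - 2)/(n^3 - 6*n^2 - 3*n + 8)^2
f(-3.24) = -0.28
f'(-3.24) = -0.06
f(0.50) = -0.39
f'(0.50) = -0.43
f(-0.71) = -0.04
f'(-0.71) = -0.53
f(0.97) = -3.05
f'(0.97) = -92.68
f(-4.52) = -0.22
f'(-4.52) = -0.03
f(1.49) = -0.15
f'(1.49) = -0.44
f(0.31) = -0.32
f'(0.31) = -0.28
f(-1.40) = -1.44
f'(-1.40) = -9.44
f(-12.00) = -0.12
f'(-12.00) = -0.00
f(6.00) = -6.40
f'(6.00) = -23.42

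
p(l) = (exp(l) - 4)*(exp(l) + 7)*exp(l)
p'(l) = (exp(l) - 4)*(exp(l) + 7)*exp(l) + (exp(l) - 4)*exp(2*l) + (exp(l) + 7)*exp(2*l) = (3*exp(2*l) + 6*exp(l) - 28)*exp(l)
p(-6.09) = -0.06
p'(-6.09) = -0.06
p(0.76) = -36.38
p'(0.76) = -3.11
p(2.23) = 803.39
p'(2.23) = 2671.50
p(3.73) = 76447.21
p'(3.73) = 226464.22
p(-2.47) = -2.35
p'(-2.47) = -2.32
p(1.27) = -16.51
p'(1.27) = 111.83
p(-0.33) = -18.21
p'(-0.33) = -15.91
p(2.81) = 4945.09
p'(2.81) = 14937.76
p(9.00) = 532244993622.86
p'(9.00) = 1596538454733.87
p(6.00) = 66136937.51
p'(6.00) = 197945140.15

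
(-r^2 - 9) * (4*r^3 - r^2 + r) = -4*r^5 + r^4 - 37*r^3 + 9*r^2 - 9*r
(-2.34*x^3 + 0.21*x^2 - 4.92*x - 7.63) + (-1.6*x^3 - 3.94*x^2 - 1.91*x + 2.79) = -3.94*x^3 - 3.73*x^2 - 6.83*x - 4.84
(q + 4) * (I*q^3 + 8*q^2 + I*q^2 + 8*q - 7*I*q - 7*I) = I*q^4 + 8*q^3 + 5*I*q^3 + 40*q^2 - 3*I*q^2 + 32*q - 35*I*q - 28*I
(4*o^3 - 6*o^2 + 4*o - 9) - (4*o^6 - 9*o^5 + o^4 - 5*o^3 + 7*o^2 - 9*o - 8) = -4*o^6 + 9*o^5 - o^4 + 9*o^3 - 13*o^2 + 13*o - 1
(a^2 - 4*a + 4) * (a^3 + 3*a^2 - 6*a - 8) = a^5 - a^4 - 14*a^3 + 28*a^2 + 8*a - 32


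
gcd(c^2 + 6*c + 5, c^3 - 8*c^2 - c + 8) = c + 1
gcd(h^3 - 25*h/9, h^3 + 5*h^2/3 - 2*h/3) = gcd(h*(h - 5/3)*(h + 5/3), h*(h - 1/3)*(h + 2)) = h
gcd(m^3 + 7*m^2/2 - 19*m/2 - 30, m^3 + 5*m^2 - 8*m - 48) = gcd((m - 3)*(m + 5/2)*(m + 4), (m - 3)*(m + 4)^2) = m^2 + m - 12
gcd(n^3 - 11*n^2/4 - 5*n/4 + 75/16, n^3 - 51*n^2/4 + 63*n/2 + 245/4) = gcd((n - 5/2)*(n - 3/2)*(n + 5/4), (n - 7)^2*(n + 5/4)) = n + 5/4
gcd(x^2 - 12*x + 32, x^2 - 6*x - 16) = x - 8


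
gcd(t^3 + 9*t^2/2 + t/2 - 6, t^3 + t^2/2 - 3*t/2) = t^2 + t/2 - 3/2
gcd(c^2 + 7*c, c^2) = c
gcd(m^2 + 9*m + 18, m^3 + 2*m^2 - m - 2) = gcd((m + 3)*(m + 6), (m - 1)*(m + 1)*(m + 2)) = 1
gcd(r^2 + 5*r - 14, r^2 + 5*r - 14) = r^2 + 5*r - 14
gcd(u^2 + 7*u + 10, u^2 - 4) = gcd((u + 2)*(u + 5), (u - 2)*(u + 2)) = u + 2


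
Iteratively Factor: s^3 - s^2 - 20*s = (s + 4)*(s^2 - 5*s) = (s - 5)*(s + 4)*(s)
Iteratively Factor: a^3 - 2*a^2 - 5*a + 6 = (a - 3)*(a^2 + a - 2) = (a - 3)*(a + 2)*(a - 1)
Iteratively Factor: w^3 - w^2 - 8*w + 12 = (w - 2)*(w^2 + w - 6) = (w - 2)*(w + 3)*(w - 2)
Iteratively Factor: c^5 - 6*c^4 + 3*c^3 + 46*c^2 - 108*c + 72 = (c - 2)*(c^4 - 4*c^3 - 5*c^2 + 36*c - 36) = (c - 2)*(c + 3)*(c^3 - 7*c^2 + 16*c - 12) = (c - 2)^2*(c + 3)*(c^2 - 5*c + 6) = (c - 2)^3*(c + 3)*(c - 3)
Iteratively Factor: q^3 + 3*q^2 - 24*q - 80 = (q + 4)*(q^2 - q - 20) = (q + 4)^2*(q - 5)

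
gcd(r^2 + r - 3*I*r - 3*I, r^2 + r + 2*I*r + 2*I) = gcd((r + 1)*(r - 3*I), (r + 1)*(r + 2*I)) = r + 1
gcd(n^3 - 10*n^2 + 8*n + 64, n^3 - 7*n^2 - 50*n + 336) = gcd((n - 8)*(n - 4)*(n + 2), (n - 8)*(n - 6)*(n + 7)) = n - 8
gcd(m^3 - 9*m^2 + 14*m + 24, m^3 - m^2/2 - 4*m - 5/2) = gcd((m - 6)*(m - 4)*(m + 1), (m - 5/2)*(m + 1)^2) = m + 1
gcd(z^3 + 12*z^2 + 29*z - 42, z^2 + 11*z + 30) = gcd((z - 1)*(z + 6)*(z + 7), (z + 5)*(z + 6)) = z + 6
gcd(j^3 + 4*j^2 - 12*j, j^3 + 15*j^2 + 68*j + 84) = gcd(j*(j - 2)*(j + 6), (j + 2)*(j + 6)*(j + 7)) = j + 6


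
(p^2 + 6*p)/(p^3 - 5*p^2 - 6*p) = (p + 6)/(p^2 - 5*p - 6)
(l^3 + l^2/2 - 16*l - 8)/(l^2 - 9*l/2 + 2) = (2*l^2 + 9*l + 4)/(2*l - 1)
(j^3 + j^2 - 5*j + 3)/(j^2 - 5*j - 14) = (-j^3 - j^2 + 5*j - 3)/(-j^2 + 5*j + 14)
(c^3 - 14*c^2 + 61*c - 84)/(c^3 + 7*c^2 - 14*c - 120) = (c^2 - 10*c + 21)/(c^2 + 11*c + 30)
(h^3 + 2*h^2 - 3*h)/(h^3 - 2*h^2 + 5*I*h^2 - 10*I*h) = (h^2 + 2*h - 3)/(h^2 + h*(-2 + 5*I) - 10*I)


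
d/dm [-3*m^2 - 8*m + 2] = -6*m - 8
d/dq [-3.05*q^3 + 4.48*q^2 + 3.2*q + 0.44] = -9.15*q^2 + 8.96*q + 3.2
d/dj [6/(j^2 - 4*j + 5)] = 12*(2 - j)/(j^2 - 4*j + 5)^2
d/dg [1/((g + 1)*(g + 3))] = 2*(-g - 2)/(g^4 + 8*g^3 + 22*g^2 + 24*g + 9)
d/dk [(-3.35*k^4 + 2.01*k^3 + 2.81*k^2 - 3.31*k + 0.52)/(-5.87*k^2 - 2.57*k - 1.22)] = (39.329*k^5 + 14.0298*k^4 + 6.0166*k^3 - 34.008*k^2 - 0.7516*k + 5.3746)/(34.4569*k^4 + 30.1718*k^3 + 20.9277*k^2 + 6.2708*k + 1.4884)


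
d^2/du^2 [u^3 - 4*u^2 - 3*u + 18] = 6*u - 8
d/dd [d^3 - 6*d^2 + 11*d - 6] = 3*d^2 - 12*d + 11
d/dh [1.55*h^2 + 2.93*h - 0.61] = 3.1*h + 2.93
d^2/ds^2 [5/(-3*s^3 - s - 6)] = 10*(9*s*(3*s^3 + s + 6) - (9*s^2 + 1)^2)/(3*s^3 + s + 6)^3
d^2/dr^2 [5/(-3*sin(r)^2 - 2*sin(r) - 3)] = 10*(18*sin(r)^4 + 9*sin(r)^3 - 43*sin(r)^2 - 21*sin(r) + 5)/(3*sin(r)^2 + 2*sin(r) + 3)^3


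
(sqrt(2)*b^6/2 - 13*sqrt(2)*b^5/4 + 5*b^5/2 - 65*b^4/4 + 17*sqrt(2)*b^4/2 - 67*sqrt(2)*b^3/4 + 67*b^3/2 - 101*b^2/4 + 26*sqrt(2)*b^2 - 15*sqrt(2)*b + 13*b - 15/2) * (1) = sqrt(2)*b^6/2 - 13*sqrt(2)*b^5/4 + 5*b^5/2 - 65*b^4/4 + 17*sqrt(2)*b^4/2 - 67*sqrt(2)*b^3/4 + 67*b^3/2 - 101*b^2/4 + 26*sqrt(2)*b^2 - 15*sqrt(2)*b + 13*b - 15/2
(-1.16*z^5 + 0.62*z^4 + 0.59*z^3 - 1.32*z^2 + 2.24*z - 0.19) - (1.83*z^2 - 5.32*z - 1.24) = -1.16*z^5 + 0.62*z^4 + 0.59*z^3 - 3.15*z^2 + 7.56*z + 1.05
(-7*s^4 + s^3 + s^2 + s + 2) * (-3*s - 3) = 21*s^5 + 18*s^4 - 6*s^3 - 6*s^2 - 9*s - 6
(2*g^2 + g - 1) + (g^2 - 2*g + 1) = 3*g^2 - g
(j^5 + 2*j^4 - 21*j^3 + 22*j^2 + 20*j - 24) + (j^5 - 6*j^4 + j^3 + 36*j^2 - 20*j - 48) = 2*j^5 - 4*j^4 - 20*j^3 + 58*j^2 - 72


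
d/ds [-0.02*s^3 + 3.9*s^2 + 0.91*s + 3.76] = -0.06*s^2 + 7.8*s + 0.91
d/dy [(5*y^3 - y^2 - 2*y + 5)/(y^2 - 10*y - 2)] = (5*y^4 - 100*y^3 - 18*y^2 - 6*y + 54)/(y^4 - 20*y^3 + 96*y^2 + 40*y + 4)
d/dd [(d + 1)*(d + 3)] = 2*d + 4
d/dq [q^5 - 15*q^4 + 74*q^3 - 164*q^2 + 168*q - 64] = 5*q^4 - 60*q^3 + 222*q^2 - 328*q + 168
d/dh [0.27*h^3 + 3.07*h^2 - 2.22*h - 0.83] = 0.81*h^2 + 6.14*h - 2.22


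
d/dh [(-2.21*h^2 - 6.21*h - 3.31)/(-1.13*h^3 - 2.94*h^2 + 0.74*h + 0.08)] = (-2.4973*h^4 - 14.0346*h^3 - 31.1137*h^2 - 19.8164*h + 1.9526)/(1.2769*h^6 + 6.6444*h^5 + 6.9712*h^4 - 4.532*h^3 + 0.0772*h^2 + 0.1184*h + 0.0064)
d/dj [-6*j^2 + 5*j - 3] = 5 - 12*j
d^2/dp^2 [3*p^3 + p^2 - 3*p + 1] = 18*p + 2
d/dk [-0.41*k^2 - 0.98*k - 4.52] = -0.82*k - 0.98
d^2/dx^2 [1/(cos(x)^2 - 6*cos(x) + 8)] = (-8*sin(x)^4 + 12*sin(x)^2 - 141*cos(x) + 9*cos(3*x) + 108)/(2*(cos(x) - 4)^3*(cos(x) - 2)^3)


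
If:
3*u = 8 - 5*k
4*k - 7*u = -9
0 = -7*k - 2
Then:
No Solution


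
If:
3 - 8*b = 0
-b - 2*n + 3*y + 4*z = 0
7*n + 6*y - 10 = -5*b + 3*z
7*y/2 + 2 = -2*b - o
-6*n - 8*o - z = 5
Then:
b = 3/8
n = 12197/6776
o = -4097/1936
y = -1227/6776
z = 3827/3388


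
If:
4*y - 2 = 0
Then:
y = 1/2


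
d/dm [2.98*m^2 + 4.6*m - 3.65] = 5.96*m + 4.6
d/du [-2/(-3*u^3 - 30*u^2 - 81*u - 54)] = 2*(-3*u^2 - 20*u - 27)/(3*(u^3 + 10*u^2 + 27*u + 18)^2)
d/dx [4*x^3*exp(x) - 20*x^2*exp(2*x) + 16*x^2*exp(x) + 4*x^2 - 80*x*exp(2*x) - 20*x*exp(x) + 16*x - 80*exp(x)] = 4*x^3*exp(x) - 40*x^2*exp(2*x) + 28*x^2*exp(x) - 200*x*exp(2*x) + 12*x*exp(x) + 8*x - 80*exp(2*x) - 100*exp(x) + 16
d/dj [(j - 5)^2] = 2*j - 10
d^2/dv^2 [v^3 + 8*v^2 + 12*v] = 6*v + 16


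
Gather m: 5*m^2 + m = 5*m^2 + m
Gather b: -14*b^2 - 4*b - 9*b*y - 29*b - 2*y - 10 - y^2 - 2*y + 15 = -14*b^2 + b*(-9*y - 33) - y^2 - 4*y + 5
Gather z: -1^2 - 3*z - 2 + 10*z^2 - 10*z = 10*z^2 - 13*z - 3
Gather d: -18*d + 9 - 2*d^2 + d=-2*d^2 - 17*d + 9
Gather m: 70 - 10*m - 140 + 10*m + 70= 0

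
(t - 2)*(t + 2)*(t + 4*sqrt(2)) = t^3 + 4*sqrt(2)*t^2 - 4*t - 16*sqrt(2)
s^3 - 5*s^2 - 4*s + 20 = (s - 5)*(s - 2)*(s + 2)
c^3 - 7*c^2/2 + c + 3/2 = (c - 3)*(c - 1)*(c + 1/2)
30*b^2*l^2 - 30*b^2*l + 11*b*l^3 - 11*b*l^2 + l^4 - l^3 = l*(5*b + l)*(6*b + l)*(l - 1)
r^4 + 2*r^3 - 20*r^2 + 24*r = r*(r - 2)^2*(r + 6)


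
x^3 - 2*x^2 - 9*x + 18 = (x - 3)*(x - 2)*(x + 3)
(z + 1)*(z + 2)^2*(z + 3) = z^4 + 8*z^3 + 23*z^2 + 28*z + 12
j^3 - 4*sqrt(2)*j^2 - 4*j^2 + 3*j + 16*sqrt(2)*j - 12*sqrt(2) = (j - 3)*(j - 1)*(j - 4*sqrt(2))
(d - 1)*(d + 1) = d^2 - 1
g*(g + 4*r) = g^2 + 4*g*r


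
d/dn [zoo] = 0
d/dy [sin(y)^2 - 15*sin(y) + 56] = (2*sin(y) - 15)*cos(y)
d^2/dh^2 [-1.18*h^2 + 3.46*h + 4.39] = -2.36000000000000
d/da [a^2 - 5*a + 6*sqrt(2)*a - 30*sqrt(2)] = 2*a - 5 + 6*sqrt(2)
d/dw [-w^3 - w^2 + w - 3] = -3*w^2 - 2*w + 1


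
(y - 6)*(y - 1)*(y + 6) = y^3 - y^2 - 36*y + 36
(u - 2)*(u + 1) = u^2 - u - 2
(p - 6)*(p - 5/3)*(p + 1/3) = p^3 - 22*p^2/3 + 67*p/9 + 10/3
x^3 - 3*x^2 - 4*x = x*(x - 4)*(x + 1)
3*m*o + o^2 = o*(3*m + o)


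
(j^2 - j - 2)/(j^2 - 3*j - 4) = (j - 2)/(j - 4)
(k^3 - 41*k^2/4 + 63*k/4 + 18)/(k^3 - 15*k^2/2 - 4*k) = (4*k^2 - 9*k - 9)/(2*k*(2*k + 1))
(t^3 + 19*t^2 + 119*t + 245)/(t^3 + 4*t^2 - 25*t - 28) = (t^2 + 12*t + 35)/(t^2 - 3*t - 4)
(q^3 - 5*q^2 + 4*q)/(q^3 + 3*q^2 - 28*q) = (q - 1)/(q + 7)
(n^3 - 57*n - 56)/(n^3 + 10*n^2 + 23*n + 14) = (n - 8)/(n + 2)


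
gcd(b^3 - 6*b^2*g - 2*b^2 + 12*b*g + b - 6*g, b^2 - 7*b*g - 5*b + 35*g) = 1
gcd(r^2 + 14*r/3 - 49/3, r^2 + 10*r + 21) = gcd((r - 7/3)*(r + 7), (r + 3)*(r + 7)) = r + 7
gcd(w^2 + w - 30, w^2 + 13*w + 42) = w + 6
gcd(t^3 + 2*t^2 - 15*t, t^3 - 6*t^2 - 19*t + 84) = t - 3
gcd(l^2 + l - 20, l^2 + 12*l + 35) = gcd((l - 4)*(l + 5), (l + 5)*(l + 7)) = l + 5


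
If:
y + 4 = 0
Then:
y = -4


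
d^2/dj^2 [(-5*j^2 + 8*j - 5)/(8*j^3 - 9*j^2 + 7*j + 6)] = 2*(-320*j^6 + 1536*j^5 - 2808*j^4 + 4445*j^3 - 5169*j^2 + 2961*j - 1031)/(512*j^9 - 1728*j^8 + 3288*j^7 - 2601*j^6 + 285*j^5 + 2151*j^4 - 1061*j^3 - 90*j^2 + 756*j + 216)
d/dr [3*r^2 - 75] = 6*r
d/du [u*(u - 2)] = 2*u - 2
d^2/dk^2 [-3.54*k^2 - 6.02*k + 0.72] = -7.08000000000000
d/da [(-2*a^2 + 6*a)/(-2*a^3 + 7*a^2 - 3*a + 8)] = 4*(-a^4 + 6*a^3 - 9*a^2 - 8*a + 12)/(4*a^6 - 28*a^5 + 61*a^4 - 74*a^3 + 121*a^2 - 48*a + 64)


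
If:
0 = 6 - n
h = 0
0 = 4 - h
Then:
No Solution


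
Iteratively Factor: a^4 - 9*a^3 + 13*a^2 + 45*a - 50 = (a - 1)*(a^3 - 8*a^2 + 5*a + 50) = (a - 1)*(a + 2)*(a^2 - 10*a + 25) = (a - 5)*(a - 1)*(a + 2)*(a - 5)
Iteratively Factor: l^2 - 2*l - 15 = (l + 3)*(l - 5)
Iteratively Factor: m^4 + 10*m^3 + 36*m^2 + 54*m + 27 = (m + 1)*(m^3 + 9*m^2 + 27*m + 27) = (m + 1)*(m + 3)*(m^2 + 6*m + 9) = (m + 1)*(m + 3)^2*(m + 3)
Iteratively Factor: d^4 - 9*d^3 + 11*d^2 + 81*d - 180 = (d - 5)*(d^3 - 4*d^2 - 9*d + 36) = (d - 5)*(d - 3)*(d^2 - d - 12) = (d - 5)*(d - 3)*(d + 3)*(d - 4)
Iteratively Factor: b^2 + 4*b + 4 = (b + 2)*(b + 2)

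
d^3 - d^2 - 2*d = d*(d - 2)*(d + 1)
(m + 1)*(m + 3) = m^2 + 4*m + 3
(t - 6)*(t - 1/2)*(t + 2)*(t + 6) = t^4 + 3*t^3/2 - 37*t^2 - 54*t + 36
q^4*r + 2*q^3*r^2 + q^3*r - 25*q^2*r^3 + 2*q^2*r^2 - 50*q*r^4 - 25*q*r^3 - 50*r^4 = (q - 5*r)*(q + 2*r)*(q + 5*r)*(q*r + r)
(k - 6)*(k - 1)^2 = k^3 - 8*k^2 + 13*k - 6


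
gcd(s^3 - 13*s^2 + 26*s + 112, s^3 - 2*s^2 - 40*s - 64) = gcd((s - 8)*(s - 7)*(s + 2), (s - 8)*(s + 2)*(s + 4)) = s^2 - 6*s - 16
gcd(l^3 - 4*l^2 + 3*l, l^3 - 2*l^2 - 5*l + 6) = l^2 - 4*l + 3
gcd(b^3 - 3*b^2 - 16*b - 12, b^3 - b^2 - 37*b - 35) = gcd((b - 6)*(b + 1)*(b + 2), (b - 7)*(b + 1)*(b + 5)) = b + 1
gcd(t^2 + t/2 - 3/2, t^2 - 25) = 1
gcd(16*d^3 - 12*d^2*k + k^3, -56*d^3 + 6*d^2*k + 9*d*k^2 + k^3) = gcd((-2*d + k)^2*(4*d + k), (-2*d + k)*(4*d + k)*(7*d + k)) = 8*d^2 - 2*d*k - k^2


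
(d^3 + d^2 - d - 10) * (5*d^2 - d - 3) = 5*d^5 + 4*d^4 - 9*d^3 - 52*d^2 + 13*d + 30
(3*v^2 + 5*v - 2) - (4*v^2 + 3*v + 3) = -v^2 + 2*v - 5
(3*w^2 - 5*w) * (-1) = -3*w^2 + 5*w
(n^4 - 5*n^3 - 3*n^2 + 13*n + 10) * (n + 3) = n^5 - 2*n^4 - 18*n^3 + 4*n^2 + 49*n + 30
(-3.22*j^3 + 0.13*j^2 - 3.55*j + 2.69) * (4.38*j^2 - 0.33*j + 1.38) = -14.1036*j^5 + 1.632*j^4 - 20.0355*j^3 + 13.1331*j^2 - 5.7867*j + 3.7122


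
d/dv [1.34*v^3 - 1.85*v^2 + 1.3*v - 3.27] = 4.02*v^2 - 3.7*v + 1.3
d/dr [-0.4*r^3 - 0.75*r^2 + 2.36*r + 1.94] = -1.2*r^2 - 1.5*r + 2.36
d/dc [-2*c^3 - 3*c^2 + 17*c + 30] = -6*c^2 - 6*c + 17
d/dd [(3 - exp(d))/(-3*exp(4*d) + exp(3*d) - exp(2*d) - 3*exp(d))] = (-(exp(d) - 3)*(12*exp(3*d) - 3*exp(2*d) + 2*exp(d) + 3) + (3*exp(3*d) - exp(2*d) + exp(d) + 3)*exp(d))*exp(-d)/(3*exp(3*d) - exp(2*d) + exp(d) + 3)^2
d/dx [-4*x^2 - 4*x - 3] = -8*x - 4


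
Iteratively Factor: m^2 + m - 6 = (m + 3)*(m - 2)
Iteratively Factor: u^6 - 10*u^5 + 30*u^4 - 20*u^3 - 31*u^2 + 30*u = (u + 1)*(u^5 - 11*u^4 + 41*u^3 - 61*u^2 + 30*u) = (u - 5)*(u + 1)*(u^4 - 6*u^3 + 11*u^2 - 6*u) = (u - 5)*(u - 1)*(u + 1)*(u^3 - 5*u^2 + 6*u) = (u - 5)*(u - 2)*(u - 1)*(u + 1)*(u^2 - 3*u) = u*(u - 5)*(u - 2)*(u - 1)*(u + 1)*(u - 3)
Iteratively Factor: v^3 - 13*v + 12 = (v - 1)*(v^2 + v - 12) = (v - 3)*(v - 1)*(v + 4)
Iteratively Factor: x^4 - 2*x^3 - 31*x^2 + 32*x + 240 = (x + 4)*(x^3 - 6*x^2 - 7*x + 60) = (x - 5)*(x + 4)*(x^2 - x - 12) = (x - 5)*(x - 4)*(x + 4)*(x + 3)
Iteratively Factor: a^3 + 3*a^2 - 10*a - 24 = (a + 4)*(a^2 - a - 6) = (a + 2)*(a + 4)*(a - 3)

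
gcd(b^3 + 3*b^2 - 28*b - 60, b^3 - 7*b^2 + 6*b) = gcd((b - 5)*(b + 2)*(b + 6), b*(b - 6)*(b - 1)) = 1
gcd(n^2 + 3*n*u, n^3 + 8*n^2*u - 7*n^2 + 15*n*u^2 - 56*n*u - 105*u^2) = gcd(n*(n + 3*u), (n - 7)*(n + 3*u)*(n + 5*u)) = n + 3*u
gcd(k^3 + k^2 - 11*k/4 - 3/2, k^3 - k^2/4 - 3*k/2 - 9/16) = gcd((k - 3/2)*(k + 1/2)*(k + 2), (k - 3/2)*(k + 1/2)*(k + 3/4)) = k^2 - k - 3/4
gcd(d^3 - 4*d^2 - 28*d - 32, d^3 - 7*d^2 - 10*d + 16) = d^2 - 6*d - 16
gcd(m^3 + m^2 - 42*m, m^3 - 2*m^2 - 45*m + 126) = m^2 + m - 42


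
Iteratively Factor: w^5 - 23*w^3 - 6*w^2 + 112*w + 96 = (w + 4)*(w^4 - 4*w^3 - 7*w^2 + 22*w + 24) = (w - 3)*(w + 4)*(w^3 - w^2 - 10*w - 8) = (w - 3)*(w + 1)*(w + 4)*(w^2 - 2*w - 8) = (w - 3)*(w + 1)*(w + 2)*(w + 4)*(w - 4)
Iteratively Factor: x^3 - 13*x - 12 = (x - 4)*(x^2 + 4*x + 3) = (x - 4)*(x + 1)*(x + 3)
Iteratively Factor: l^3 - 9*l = (l)*(l^2 - 9) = l*(l + 3)*(l - 3)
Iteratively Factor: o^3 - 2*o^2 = (o)*(o^2 - 2*o) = o^2*(o - 2)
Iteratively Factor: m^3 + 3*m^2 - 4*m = (m)*(m^2 + 3*m - 4) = m*(m + 4)*(m - 1)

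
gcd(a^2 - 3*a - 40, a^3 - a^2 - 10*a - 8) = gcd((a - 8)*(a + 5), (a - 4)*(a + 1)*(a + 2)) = 1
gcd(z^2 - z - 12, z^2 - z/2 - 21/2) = z + 3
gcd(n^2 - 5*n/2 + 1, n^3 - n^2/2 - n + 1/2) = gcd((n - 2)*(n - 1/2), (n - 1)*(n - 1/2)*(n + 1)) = n - 1/2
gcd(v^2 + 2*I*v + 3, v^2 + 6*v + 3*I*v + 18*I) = v + 3*I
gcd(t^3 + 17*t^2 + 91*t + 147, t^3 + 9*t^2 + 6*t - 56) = t + 7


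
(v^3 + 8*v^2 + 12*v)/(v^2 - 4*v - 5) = v*(v^2 + 8*v + 12)/(v^2 - 4*v - 5)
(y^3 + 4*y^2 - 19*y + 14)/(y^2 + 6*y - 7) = y - 2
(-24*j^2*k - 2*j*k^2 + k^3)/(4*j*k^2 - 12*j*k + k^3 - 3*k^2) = (-6*j + k)/(k - 3)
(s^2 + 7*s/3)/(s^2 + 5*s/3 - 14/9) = 3*s/(3*s - 2)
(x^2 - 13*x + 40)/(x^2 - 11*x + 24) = (x - 5)/(x - 3)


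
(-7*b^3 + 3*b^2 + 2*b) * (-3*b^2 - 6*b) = 21*b^5 + 33*b^4 - 24*b^3 - 12*b^2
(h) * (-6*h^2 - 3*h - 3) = -6*h^3 - 3*h^2 - 3*h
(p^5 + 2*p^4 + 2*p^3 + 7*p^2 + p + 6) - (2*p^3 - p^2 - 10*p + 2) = p^5 + 2*p^4 + 8*p^2 + 11*p + 4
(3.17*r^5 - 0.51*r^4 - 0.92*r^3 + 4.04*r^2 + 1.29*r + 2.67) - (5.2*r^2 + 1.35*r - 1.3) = 3.17*r^5 - 0.51*r^4 - 0.92*r^3 - 1.16*r^2 - 0.0600000000000001*r + 3.97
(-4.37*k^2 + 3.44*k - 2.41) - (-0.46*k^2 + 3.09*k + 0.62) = -3.91*k^2 + 0.35*k - 3.03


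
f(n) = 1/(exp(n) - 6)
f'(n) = -exp(n)/(exp(n) - 6)^2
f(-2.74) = -0.17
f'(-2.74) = -0.00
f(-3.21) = -0.17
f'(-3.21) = -0.00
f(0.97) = -0.30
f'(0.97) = -0.23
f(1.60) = -0.96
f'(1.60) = -4.52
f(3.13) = 0.06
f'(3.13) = -0.08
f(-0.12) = -0.20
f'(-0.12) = -0.03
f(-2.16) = -0.17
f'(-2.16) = -0.00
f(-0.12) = -0.20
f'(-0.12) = -0.03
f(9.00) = 0.00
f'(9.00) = 0.00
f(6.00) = 0.00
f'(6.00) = 0.00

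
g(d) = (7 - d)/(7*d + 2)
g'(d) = -7*(7 - d)/(7*d + 2)^2 - 1/(7*d + 2) = -51/(7*d + 2)^2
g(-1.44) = -1.04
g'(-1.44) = -0.78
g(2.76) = 0.20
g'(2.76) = -0.11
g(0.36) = 1.47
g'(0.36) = -2.50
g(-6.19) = -0.32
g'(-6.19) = -0.03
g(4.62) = 0.07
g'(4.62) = -0.04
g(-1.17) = -1.32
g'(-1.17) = -1.33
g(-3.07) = -0.52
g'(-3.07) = -0.13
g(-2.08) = -0.72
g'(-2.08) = -0.32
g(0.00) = 3.50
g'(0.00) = -12.75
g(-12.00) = -0.23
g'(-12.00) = -0.00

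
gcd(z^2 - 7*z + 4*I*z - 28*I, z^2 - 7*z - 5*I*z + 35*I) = z - 7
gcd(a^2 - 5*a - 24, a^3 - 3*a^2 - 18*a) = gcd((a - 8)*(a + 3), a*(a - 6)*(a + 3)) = a + 3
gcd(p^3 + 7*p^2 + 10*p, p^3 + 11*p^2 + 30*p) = p^2 + 5*p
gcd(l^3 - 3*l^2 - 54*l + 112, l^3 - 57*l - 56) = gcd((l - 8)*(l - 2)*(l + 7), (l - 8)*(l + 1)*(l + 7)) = l^2 - l - 56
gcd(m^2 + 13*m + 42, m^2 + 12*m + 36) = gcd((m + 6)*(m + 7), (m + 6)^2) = m + 6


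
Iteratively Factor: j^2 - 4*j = (j)*(j - 4)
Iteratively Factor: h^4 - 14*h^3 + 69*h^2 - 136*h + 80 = (h - 1)*(h^3 - 13*h^2 + 56*h - 80) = (h - 4)*(h - 1)*(h^2 - 9*h + 20) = (h - 5)*(h - 4)*(h - 1)*(h - 4)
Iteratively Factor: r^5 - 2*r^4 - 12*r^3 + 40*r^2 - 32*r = (r - 2)*(r^4 - 12*r^2 + 16*r) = (r - 2)^2*(r^3 + 2*r^2 - 8*r) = (r - 2)^2*(r + 4)*(r^2 - 2*r) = (r - 2)^3*(r + 4)*(r)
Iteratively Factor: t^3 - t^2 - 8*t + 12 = (t - 2)*(t^2 + t - 6) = (t - 2)^2*(t + 3)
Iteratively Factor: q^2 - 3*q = (q - 3)*(q)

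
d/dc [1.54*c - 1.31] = 1.54000000000000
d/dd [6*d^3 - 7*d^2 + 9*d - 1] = 18*d^2 - 14*d + 9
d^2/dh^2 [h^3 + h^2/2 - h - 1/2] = 6*h + 1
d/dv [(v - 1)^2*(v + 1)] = (v - 1)*(3*v + 1)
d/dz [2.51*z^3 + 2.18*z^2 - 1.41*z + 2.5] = 7.53*z^2 + 4.36*z - 1.41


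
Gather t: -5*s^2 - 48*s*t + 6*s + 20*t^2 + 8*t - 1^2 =-5*s^2 + 6*s + 20*t^2 + t*(8 - 48*s) - 1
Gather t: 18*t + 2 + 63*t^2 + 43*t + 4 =63*t^2 + 61*t + 6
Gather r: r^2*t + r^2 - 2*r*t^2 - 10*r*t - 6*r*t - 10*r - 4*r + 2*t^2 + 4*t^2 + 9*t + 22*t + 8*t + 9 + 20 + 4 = r^2*(t + 1) + r*(-2*t^2 - 16*t - 14) + 6*t^2 + 39*t + 33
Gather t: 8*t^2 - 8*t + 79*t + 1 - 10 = 8*t^2 + 71*t - 9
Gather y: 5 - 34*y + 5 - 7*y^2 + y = -7*y^2 - 33*y + 10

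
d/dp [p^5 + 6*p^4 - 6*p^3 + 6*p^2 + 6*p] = 5*p^4 + 24*p^3 - 18*p^2 + 12*p + 6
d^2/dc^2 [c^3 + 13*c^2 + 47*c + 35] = 6*c + 26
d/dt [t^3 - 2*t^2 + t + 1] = 3*t^2 - 4*t + 1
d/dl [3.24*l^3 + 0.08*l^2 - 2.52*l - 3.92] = 9.72*l^2 + 0.16*l - 2.52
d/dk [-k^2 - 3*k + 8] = -2*k - 3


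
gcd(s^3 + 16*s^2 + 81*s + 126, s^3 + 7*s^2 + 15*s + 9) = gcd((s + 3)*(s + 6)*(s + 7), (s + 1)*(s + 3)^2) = s + 3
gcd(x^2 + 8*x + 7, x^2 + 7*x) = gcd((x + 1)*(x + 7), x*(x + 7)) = x + 7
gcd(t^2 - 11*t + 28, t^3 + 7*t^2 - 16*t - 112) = t - 4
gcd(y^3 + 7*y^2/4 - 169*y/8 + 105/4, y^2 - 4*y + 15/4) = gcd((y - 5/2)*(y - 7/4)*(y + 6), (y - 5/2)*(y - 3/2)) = y - 5/2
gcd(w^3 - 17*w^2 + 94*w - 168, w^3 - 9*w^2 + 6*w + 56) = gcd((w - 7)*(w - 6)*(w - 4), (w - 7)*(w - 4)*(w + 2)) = w^2 - 11*w + 28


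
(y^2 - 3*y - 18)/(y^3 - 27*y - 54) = 1/(y + 3)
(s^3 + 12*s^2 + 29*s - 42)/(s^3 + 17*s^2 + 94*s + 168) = (s - 1)/(s + 4)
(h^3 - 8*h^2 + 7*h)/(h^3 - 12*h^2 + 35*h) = (h - 1)/(h - 5)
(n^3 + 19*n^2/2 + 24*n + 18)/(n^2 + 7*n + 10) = (n^2 + 15*n/2 + 9)/(n + 5)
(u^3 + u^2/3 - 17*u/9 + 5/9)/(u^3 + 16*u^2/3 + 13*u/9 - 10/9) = (3*u^2 + 2*u - 5)/(3*u^2 + 17*u + 10)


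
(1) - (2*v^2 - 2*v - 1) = -2*v^2 + 2*v + 2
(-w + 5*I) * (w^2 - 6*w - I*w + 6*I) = -w^3 + 6*w^2 + 6*I*w^2 + 5*w - 36*I*w - 30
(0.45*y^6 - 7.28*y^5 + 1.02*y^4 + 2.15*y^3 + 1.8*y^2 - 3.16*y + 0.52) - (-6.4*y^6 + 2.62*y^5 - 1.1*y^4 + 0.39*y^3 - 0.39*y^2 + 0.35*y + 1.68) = 6.85*y^6 - 9.9*y^5 + 2.12*y^4 + 1.76*y^3 + 2.19*y^2 - 3.51*y - 1.16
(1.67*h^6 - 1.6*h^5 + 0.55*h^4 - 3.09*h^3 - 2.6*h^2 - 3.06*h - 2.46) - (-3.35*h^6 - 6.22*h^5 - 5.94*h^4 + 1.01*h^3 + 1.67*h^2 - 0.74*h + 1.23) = 5.02*h^6 + 4.62*h^5 + 6.49*h^4 - 4.1*h^3 - 4.27*h^2 - 2.32*h - 3.69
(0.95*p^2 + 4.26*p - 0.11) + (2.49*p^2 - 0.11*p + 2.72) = 3.44*p^2 + 4.15*p + 2.61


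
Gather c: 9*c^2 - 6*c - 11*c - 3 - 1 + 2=9*c^2 - 17*c - 2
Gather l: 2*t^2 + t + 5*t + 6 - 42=2*t^2 + 6*t - 36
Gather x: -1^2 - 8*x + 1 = -8*x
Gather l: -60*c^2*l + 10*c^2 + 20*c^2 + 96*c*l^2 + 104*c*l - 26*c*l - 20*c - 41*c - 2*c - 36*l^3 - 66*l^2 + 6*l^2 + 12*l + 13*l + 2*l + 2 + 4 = 30*c^2 - 63*c - 36*l^3 + l^2*(96*c - 60) + l*(-60*c^2 + 78*c + 27) + 6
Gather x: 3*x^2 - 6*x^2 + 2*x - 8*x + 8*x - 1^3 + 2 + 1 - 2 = -3*x^2 + 2*x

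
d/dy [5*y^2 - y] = 10*y - 1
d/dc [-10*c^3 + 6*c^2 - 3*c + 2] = -30*c^2 + 12*c - 3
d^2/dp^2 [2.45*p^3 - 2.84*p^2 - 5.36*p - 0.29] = 14.7*p - 5.68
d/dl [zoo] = 0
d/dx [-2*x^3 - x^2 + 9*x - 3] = -6*x^2 - 2*x + 9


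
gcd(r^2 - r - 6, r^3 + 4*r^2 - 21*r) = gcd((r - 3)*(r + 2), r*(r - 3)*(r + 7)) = r - 3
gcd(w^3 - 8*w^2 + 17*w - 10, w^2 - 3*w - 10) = w - 5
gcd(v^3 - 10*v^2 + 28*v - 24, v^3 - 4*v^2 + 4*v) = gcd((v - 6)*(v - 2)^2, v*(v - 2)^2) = v^2 - 4*v + 4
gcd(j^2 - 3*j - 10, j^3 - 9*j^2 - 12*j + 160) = j - 5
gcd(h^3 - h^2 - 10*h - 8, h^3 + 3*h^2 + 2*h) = h^2 + 3*h + 2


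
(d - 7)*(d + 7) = d^2 - 49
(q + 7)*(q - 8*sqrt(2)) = q^2 - 8*sqrt(2)*q + 7*q - 56*sqrt(2)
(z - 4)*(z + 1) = z^2 - 3*z - 4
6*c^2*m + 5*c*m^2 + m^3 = m*(2*c + m)*(3*c + m)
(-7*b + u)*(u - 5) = -7*b*u + 35*b + u^2 - 5*u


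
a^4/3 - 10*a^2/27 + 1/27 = (a/3 + 1/3)*(a - 1)*(a - 1/3)*(a + 1/3)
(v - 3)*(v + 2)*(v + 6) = v^3 + 5*v^2 - 12*v - 36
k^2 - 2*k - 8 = (k - 4)*(k + 2)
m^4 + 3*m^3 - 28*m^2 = m^2*(m - 4)*(m + 7)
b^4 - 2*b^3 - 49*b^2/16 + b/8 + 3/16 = (b - 3)*(b - 1/4)*(b + 1/4)*(b + 1)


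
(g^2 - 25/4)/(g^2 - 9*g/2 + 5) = (g + 5/2)/(g - 2)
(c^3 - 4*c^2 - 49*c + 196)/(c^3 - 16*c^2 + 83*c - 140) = (c + 7)/(c - 5)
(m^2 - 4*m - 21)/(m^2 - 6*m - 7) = (m + 3)/(m + 1)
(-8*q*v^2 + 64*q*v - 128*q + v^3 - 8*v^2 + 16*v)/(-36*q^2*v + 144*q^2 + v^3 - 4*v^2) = (8*q*v - 32*q - v^2 + 4*v)/(36*q^2 - v^2)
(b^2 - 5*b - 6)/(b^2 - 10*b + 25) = (b^2 - 5*b - 6)/(b^2 - 10*b + 25)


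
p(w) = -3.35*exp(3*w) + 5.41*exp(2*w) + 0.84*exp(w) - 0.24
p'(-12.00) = 0.00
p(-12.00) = -0.24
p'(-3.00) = 0.07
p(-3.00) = -0.19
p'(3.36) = -230810.92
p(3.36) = -75426.46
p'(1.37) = -441.64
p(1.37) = -117.32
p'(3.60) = -478135.67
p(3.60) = -156942.86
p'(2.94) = -64133.67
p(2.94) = -20722.29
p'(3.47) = -322356.63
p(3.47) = -105572.02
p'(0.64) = -28.04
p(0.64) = -2.04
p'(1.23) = -272.93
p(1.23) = -68.19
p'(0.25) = -2.36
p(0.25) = 2.67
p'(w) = -10.05*exp(3*w) + 10.82*exp(2*w) + 0.84*exp(w)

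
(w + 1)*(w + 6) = w^2 + 7*w + 6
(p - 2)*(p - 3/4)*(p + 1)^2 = p^4 - 3*p^3/4 - 3*p^2 + p/4 + 3/2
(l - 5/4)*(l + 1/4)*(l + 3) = l^3 + 2*l^2 - 53*l/16 - 15/16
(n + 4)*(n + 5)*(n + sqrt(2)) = n^3 + sqrt(2)*n^2 + 9*n^2 + 9*sqrt(2)*n + 20*n + 20*sqrt(2)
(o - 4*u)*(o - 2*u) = o^2 - 6*o*u + 8*u^2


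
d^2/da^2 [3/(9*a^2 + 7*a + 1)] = 6*(-81*a^2 - 63*a + (18*a + 7)^2 - 9)/(9*a^2 + 7*a + 1)^3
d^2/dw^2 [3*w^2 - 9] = 6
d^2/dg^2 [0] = 0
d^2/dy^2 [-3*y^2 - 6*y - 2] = -6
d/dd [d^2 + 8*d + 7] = 2*d + 8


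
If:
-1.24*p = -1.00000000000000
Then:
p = 0.81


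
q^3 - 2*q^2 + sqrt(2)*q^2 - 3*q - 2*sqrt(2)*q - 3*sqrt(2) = (q - 3)*(q + 1)*(q + sqrt(2))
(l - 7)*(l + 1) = l^2 - 6*l - 7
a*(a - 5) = a^2 - 5*a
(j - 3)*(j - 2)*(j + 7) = j^3 + 2*j^2 - 29*j + 42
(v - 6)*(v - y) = v^2 - v*y - 6*v + 6*y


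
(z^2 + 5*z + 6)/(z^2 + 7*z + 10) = (z + 3)/(z + 5)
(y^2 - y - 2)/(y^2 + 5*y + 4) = (y - 2)/(y + 4)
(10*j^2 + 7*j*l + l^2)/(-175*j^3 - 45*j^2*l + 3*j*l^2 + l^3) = (-2*j - l)/(35*j^2 + 2*j*l - l^2)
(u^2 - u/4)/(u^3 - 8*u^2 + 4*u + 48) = u*(4*u - 1)/(4*(u^3 - 8*u^2 + 4*u + 48))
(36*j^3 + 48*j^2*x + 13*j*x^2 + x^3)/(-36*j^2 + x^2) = (6*j^2 + 7*j*x + x^2)/(-6*j + x)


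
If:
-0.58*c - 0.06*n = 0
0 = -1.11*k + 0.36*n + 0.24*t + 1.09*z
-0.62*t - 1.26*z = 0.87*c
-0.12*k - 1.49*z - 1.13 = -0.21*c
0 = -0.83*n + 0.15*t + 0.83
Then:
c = -0.14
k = 0.05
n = 1.32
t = 1.78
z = -0.78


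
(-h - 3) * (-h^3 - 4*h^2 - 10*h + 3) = h^4 + 7*h^3 + 22*h^2 + 27*h - 9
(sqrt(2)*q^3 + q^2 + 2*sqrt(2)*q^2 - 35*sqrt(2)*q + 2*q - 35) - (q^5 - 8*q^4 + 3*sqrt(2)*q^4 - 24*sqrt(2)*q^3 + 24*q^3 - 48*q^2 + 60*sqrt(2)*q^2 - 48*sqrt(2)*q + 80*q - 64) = -q^5 - 3*sqrt(2)*q^4 + 8*q^4 - 24*q^3 + 25*sqrt(2)*q^3 - 58*sqrt(2)*q^2 + 49*q^2 - 78*q + 13*sqrt(2)*q + 29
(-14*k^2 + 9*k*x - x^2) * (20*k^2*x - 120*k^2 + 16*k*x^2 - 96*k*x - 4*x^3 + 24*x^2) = -280*k^4*x + 1680*k^4 - 44*k^3*x^2 + 264*k^3*x + 180*k^2*x^3 - 1080*k^2*x^2 - 52*k*x^4 + 312*k*x^3 + 4*x^5 - 24*x^4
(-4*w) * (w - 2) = -4*w^2 + 8*w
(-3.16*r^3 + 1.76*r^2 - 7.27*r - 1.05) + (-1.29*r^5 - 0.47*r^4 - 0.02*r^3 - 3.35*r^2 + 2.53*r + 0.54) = -1.29*r^5 - 0.47*r^4 - 3.18*r^3 - 1.59*r^2 - 4.74*r - 0.51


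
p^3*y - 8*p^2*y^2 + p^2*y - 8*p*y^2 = p*(p - 8*y)*(p*y + y)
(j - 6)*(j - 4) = j^2 - 10*j + 24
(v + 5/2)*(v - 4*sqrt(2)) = v^2 - 4*sqrt(2)*v + 5*v/2 - 10*sqrt(2)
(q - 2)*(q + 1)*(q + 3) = q^3 + 2*q^2 - 5*q - 6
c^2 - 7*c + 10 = (c - 5)*(c - 2)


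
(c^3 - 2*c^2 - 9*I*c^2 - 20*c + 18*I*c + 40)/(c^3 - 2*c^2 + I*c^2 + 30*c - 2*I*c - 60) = (c - 4*I)/(c + 6*I)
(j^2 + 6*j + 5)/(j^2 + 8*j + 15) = (j + 1)/(j + 3)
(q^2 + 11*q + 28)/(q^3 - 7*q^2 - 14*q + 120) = (q + 7)/(q^2 - 11*q + 30)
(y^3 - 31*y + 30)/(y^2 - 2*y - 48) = (y^2 - 6*y + 5)/(y - 8)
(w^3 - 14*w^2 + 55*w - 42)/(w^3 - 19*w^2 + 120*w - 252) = (w - 1)/(w - 6)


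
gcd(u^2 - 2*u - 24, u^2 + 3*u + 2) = 1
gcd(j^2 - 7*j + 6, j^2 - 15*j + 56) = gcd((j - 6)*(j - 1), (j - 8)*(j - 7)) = 1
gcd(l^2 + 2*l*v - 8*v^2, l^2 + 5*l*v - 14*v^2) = -l + 2*v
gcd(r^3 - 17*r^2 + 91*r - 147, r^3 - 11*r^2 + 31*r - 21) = r^2 - 10*r + 21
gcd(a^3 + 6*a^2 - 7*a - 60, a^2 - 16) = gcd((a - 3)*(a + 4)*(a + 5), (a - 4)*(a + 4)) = a + 4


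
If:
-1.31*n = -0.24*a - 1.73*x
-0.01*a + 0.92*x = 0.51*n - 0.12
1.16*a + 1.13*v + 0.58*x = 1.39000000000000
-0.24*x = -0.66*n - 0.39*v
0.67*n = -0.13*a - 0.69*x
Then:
No Solution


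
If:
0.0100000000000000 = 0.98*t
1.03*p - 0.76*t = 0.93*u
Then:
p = 0.902912621359223*u + 0.00752922528234595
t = 0.01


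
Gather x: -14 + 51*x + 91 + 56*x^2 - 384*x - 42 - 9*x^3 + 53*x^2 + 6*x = -9*x^3 + 109*x^2 - 327*x + 35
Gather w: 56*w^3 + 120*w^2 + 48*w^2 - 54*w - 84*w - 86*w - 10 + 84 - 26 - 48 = 56*w^3 + 168*w^2 - 224*w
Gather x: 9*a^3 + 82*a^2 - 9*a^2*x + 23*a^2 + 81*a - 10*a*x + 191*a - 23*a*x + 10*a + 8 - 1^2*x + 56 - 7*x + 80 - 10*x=9*a^3 + 105*a^2 + 282*a + x*(-9*a^2 - 33*a - 18) + 144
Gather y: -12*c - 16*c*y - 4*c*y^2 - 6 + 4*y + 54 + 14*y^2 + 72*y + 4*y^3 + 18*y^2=-12*c + 4*y^3 + y^2*(32 - 4*c) + y*(76 - 16*c) + 48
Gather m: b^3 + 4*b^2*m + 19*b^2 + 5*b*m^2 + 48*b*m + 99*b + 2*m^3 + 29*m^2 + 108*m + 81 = b^3 + 19*b^2 + 99*b + 2*m^3 + m^2*(5*b + 29) + m*(4*b^2 + 48*b + 108) + 81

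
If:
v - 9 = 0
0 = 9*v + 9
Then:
No Solution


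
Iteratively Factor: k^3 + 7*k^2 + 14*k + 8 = (k + 1)*(k^2 + 6*k + 8) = (k + 1)*(k + 4)*(k + 2)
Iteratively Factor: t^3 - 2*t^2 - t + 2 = (t + 1)*(t^2 - 3*t + 2) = (t - 1)*(t + 1)*(t - 2)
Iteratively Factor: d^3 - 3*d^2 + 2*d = (d)*(d^2 - 3*d + 2) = d*(d - 1)*(d - 2)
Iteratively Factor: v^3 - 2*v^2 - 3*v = (v)*(v^2 - 2*v - 3) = v*(v + 1)*(v - 3)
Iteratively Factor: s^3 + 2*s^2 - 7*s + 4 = (s - 1)*(s^2 + 3*s - 4) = (s - 1)^2*(s + 4)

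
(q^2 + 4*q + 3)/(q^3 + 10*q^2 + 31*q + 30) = (q + 1)/(q^2 + 7*q + 10)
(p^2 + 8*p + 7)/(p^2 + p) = (p + 7)/p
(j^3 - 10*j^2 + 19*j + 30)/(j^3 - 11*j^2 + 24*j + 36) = (j - 5)/(j - 6)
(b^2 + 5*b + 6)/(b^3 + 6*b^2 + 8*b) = (b + 3)/(b*(b + 4))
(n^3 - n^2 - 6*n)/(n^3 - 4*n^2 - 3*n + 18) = n/(n - 3)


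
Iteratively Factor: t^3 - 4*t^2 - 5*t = (t - 5)*(t^2 + t) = (t - 5)*(t + 1)*(t)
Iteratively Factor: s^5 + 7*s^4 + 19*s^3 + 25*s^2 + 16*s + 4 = (s + 1)*(s^4 + 6*s^3 + 13*s^2 + 12*s + 4) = (s + 1)^2*(s^3 + 5*s^2 + 8*s + 4) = (s + 1)^2*(s + 2)*(s^2 + 3*s + 2) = (s + 1)^2*(s + 2)^2*(s + 1)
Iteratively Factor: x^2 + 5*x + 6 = (x + 3)*(x + 2)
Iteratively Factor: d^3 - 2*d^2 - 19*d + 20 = (d - 5)*(d^2 + 3*d - 4) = (d - 5)*(d + 4)*(d - 1)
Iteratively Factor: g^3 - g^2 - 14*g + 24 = (g - 2)*(g^2 + g - 12) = (g - 3)*(g - 2)*(g + 4)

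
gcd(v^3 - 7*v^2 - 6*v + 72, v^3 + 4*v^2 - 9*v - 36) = v + 3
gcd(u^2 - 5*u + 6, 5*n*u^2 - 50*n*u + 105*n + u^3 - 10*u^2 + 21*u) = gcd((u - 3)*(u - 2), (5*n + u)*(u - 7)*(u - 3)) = u - 3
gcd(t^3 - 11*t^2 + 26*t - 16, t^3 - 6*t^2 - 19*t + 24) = t^2 - 9*t + 8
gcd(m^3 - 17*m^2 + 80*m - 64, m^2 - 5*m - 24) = m - 8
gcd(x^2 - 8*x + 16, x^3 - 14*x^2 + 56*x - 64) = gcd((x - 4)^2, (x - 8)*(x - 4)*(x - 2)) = x - 4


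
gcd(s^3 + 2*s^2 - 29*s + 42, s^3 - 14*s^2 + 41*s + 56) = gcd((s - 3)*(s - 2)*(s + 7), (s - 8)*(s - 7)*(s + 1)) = 1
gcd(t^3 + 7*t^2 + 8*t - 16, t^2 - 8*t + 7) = t - 1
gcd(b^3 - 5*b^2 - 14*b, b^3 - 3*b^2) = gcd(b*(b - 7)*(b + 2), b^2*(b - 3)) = b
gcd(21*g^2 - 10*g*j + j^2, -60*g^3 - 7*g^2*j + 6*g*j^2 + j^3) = 3*g - j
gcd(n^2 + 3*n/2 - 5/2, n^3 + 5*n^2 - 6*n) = n - 1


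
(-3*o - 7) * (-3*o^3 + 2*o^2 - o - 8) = 9*o^4 + 15*o^3 - 11*o^2 + 31*o + 56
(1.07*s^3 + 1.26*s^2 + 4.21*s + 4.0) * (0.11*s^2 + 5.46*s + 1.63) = 0.1177*s^5 + 5.9808*s^4 + 9.0868*s^3 + 25.4804*s^2 + 28.7023*s + 6.52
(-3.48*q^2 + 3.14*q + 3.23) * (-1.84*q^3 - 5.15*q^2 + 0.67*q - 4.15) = 6.4032*q^5 + 12.1444*q^4 - 24.4458*q^3 - 0.0887000000000011*q^2 - 10.8669*q - 13.4045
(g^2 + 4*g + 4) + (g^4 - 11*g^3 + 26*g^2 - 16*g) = g^4 - 11*g^3 + 27*g^2 - 12*g + 4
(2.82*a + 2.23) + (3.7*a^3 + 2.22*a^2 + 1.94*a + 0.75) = 3.7*a^3 + 2.22*a^2 + 4.76*a + 2.98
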